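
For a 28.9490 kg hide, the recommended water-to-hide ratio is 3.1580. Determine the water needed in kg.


Formula: Water = hide_weight * ratio
Substituting: Water = 28.9490 * 3.1580
Result: 91.4209 kg


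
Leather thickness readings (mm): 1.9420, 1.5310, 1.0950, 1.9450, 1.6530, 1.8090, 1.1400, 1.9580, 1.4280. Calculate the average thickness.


Formula: Average = sum / n
Substituting: Average = 14.5010 / 9
Result: 1.6112 mm


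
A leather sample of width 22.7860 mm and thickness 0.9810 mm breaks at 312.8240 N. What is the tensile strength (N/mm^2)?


Formula: TS = force / (width * thickness)
Substituting: TS = 312.8240 / (22.7860 * 0.9810)
Result: 13.9947 N/mm^2


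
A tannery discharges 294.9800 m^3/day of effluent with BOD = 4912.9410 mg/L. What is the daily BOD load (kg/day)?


Formula: BOD_load = volume * conc / 1000
Substituting: BOD_load = 294.9800 * 4912.9410 / 1000
Result: 1449.2193 kg/day


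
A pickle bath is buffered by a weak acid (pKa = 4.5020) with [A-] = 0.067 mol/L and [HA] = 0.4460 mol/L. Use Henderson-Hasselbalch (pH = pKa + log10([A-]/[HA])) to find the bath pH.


ratio = [A-] / [HA] = 0.067 / 0.4460 = 0.1502
log10(ratio) = -0.8233
pH = pKa + log10(ratio) = 4.5020 - 0.8233 = 3.6787


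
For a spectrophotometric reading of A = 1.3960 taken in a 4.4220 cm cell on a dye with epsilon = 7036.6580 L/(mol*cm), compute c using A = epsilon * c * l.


Formula: c = A / (epsilon * l)
Substituting: c = 1.3960 / (7036.6580 * 4.4220)
Result: 4.4864e-05 mol/L


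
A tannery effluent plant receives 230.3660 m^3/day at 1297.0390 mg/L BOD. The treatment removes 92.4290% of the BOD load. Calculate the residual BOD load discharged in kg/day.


Load_in = volume * conc / 1000 = 230.3660 * 1297.0390 / 1000 = 298.7937 kg/day
Removed = Load_in * eff / 100 = 298.7937 * 92.4290 / 100 = 276.1720 kg/day
Load_out = Load_in - Removed = 298.7937 - 276.1720 = 22.6217 kg/day


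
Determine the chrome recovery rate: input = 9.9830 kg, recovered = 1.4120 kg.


Formula: Recovery = recovered / input * 100
Substituting: Recovery = 1.4120 / 9.9830 * 100
Result: 14.1440 %


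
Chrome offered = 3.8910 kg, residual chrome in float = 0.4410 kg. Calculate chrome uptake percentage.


Formula: Uptake = (offered - residual) / offered * 100
Substituting: Uptake = (3.8910 - 0.4410) / 3.8910 * 100
Result: 88.6662 %


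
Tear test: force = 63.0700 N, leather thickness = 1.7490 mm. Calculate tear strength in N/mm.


Formula: Tear strength = force / thickness
Substituting: Tear strength = 63.0700 / 1.7490
Result: 36.0606 N/mm


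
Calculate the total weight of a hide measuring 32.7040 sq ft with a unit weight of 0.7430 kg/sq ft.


Formula: Weight = area * weight_per_sqft
Substituting: Weight = 32.7040 * 0.7430
Result: 24.2991 kg


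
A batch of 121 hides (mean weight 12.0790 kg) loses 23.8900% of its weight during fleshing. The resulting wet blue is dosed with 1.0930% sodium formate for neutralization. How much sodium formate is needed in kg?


Total_raw = N * avg_wt = 121 * 12.0790 = 1461.5590 kg
Substrate = Total_raw * (1 - loss/100) = 1461.5590 * (1 - 23.8900/100) = 1112.3926 kg
Neutralizer = Substrate * pct / 100 = 1112.3926 * 1.0930 / 100 = 12.1585 kg


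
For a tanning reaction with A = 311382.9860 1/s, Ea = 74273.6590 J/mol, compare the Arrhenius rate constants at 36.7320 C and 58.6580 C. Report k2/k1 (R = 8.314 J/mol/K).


T1 = 36.7320 + 273.15 = 309.8820 K; T2 = 58.6580 + 273.15 = 331.8080 K
k1 = A * exp(-Ea/(R*T1)) = 311382.9860 * exp(-74273.6590/(8.314*309.8820)) = 9.3984e-08 1/s
k2 = A * exp(-Ea/(R*T2)) = 311382.9860 * exp(-74273.6590/(8.314*331.8080)) = 6.3153e-07 1/s
k2/k1 = 6.3153e-07 / 9.3984e-08 = 6.7196


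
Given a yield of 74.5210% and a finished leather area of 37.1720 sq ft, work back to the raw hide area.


Formula: raw = finished * 100 / yield
Substituting: raw = 37.1720 * 100 / 74.5210
Result: 49.8812 sq ft


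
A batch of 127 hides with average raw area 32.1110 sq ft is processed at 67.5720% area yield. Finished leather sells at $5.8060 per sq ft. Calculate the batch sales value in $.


Raw_total = N * avg_area = 127 * 32.1110 = 4078.0970 sq ft
Finished = Raw_total * yield / 100 = 4078.0970 * 67.5720 / 100 = 2755.6517 sq ft
Value = Finished * price = 2755.6517 * 5.8060 = 15999.3138 $


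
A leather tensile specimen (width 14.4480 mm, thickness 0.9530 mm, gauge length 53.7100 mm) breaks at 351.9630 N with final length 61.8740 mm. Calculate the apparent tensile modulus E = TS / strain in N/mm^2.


TS = F / (w * t) = 351.9630 / (14.4480 * 0.9530) = 25.5621 N/mm^2
strain = (Lf - L0) / L0 = (61.8740 - 53.7100) / 53.7100 = 0.1520
E = TS / strain = 25.5621 / 0.1520 = 168.1700 N/mm^2


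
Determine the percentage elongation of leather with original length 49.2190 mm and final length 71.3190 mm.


Formula: Elongation = (Lf - L0) / L0 * 100
Substituting: Elongation = (71.3190 - 49.2190) / 49.2190 * 100
Result: 44.9014 %


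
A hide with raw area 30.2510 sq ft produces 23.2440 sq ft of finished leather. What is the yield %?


Formula: Yield = finished / raw * 100
Substituting: Yield = 23.2440 / 30.2510 * 100
Result: 76.8371 %


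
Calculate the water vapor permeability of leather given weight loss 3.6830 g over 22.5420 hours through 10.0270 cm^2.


Formula: WVP = loss / (area * time)
Substituting: WVP = 3.6830 / (10.0270 * 22.5420)
Result: 0.0162944 g/(cm^2*hr)


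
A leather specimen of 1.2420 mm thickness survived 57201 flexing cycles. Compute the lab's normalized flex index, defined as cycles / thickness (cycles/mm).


Formula: Index = cycles / thickness
Substituting: Index = 57201 / 1.2420
Result: 46055.5556 cycles/mm


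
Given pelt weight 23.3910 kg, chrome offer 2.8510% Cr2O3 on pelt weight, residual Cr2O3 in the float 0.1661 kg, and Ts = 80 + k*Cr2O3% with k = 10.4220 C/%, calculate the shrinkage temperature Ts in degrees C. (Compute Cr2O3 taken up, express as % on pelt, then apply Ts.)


Offered = pelt * offer_pct / 100 = 23.3910 * 2.8510 / 100 = 0.6669 kg
Uptake = offered - residual = 0.6669 - 0.1661 = 0.5008 kg
Cr2O3% on pelt = uptake / pelt * 100 = 0.5008 / 23.3910 * 100 = 2.1409 %
Ts = 80 + k * Cr2O3% = 80 + 10.4220 * 2.1409 = 102.3124 C


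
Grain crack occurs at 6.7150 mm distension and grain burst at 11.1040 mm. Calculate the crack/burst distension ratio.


Formula: Ratio = crack / burst
Substituting: Ratio = 6.7150 / 11.1040
Result: 0.6047


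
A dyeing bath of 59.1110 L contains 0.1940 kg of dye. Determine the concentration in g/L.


Formula: Conc = dye_mass(kg) / volume(L) * 1000
Substituting: Conc = 0.1940 / 59.1110 * 1000
Result: 3.2820 g/L


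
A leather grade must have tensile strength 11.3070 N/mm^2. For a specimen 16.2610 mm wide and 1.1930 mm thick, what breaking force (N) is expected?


Formula: F = TS * w * t
Substituting: F = 11.3070 * 16.2610 * 1.1930
Result: 219.3487 N


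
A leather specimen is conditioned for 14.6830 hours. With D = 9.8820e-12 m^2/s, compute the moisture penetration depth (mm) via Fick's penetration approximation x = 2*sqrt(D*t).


t = 14.6830 hr * 3600 = 52858.8000 s
D * t = 9.8820e-12 * 52858.8000 = 5.2235e-07
x = 2 * sqrt(D*t) = 2 * sqrt(5.2235e-07) = 0.00144548 m = 1.4455 mm


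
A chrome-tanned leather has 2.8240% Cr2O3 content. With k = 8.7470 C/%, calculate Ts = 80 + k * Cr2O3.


Formula: Ts = 80 + k * Cr2O3
Substituting: Ts = 80 + 8.7470 * 2.8240
Result: 104.7015 C


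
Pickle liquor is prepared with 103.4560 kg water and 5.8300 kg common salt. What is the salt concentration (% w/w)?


Formula: Conc = salt / (water + salt) * 100
Substituting: Conc = 5.8300 / (103.4560 + 5.8300) * 100
Result: 5.3346 %


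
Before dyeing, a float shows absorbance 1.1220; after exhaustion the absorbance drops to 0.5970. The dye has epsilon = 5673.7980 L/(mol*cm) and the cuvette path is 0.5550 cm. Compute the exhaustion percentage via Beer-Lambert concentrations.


c_initial = A_i / (epsilon * l) = 1.1220 / (5673.7980 * 0.5550) = 3.5631e-04 mol/L
c_final = A_f / (epsilon * l) = 0.5970 / (5673.7980 * 0.5550) = 1.8959e-04 mol/L
Exhaustion = (c_initial - c_final) / c_initial * 100 = (3.5631e-04 - 1.8959e-04) / 3.5631e-04 * 100 = 46.7914 %


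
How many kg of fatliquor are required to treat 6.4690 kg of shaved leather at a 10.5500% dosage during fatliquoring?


Formula: Fat = substrate * pct / 100
Substituting: Fat = 6.4690 * 10.5500 / 100
Result: 0.6825 kg


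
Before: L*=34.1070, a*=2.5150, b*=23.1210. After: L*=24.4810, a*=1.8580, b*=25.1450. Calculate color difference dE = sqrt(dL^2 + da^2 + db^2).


dL = -9.6260, da = -0.6570, db = 2.0240
dE = sqrt((-9.6260)^2 + (-0.6570)^2 + 2.0240^2) = 9.8584


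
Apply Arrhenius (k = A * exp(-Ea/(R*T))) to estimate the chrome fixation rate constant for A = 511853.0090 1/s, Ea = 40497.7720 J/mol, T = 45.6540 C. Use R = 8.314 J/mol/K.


T_K = T_C + 273.15 = 45.6540 + 273.15 = 318.8040 K
exponent = -Ea / (R * T_K) = -40497.7720 / (8.314 * 318.8040) = -15.2791
k = A * exp(exponent) = 511853.0090 * exp(-15.2791) = 0.1184 1/s


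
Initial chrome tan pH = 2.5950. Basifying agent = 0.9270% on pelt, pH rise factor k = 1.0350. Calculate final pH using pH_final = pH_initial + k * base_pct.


Formula: pH_final = pH_initial + k * base_pct
Substituting: pH_final = 2.5950 + 1.0350 * 0.9270
Result: 3.5544


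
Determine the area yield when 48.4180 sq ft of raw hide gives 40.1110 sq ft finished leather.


Formula: Yield = finished / raw * 100
Substituting: Yield = 40.1110 / 48.4180 * 100
Result: 82.8432 %


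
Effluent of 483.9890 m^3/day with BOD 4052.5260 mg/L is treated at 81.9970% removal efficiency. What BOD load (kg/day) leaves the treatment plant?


Load_in = volume * conc / 1000 = 483.9890 * 4052.5260 / 1000 = 1961.3780 kg/day
Removed = Load_in * eff / 100 = 1961.3780 * 81.9970 / 100 = 1608.2711 kg/day
Load_out = Load_in - Removed = 1961.3780 - 1608.2711 = 353.1069 kg/day


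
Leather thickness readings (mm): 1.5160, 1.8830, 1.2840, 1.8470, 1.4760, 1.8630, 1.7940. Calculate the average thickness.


Formula: Average = sum / n
Substituting: Average = 11.6630 / 7
Result: 1.6661 mm


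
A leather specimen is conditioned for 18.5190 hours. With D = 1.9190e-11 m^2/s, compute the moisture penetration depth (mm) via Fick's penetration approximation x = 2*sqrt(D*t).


t = 18.5190 hr * 3600 = 66668.4000 s
D * t = 1.9190e-11 * 66668.4000 = 1.2794e-06
x = 2 * sqrt(D*t) = 2 * sqrt(1.2794e-06) = 0.00226218 m = 2.2622 mm


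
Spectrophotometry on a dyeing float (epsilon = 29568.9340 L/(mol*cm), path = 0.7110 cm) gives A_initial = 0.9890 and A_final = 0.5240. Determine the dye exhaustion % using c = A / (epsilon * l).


c_initial = A_i / (epsilon * l) = 0.9890 / (29568.9340 * 0.7110) = 4.7043e-05 mol/L
c_final = A_f / (epsilon * l) = 0.5240 / (29568.9340 * 0.7110) = 2.4924e-05 mol/L
Exhaustion = (c_initial - c_final) / c_initial * 100 = (4.7043e-05 - 2.4924e-05) / 4.7043e-05 * 100 = 47.0172 %


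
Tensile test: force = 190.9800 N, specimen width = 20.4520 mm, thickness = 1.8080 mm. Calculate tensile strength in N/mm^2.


Formula: TS = force / (width * thickness)
Substituting: TS = 190.9800 / (20.4520 * 1.8080)
Result: 5.1648 N/mm^2


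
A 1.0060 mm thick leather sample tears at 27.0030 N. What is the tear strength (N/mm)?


Formula: Tear strength = force / thickness
Substituting: Tear strength = 27.0030 / 1.0060
Result: 26.8419 N/mm


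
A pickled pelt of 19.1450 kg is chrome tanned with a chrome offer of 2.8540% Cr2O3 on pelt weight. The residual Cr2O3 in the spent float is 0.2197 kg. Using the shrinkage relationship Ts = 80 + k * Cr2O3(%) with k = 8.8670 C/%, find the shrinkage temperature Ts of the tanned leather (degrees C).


Offered = pelt * offer_pct / 100 = 19.1450 * 2.8540 / 100 = 0.5464 kg
Uptake = offered - residual = 0.5464 - 0.2197 = 0.3267 kg
Cr2O3% on pelt = uptake / pelt * 100 = 0.3267 / 19.1450 * 100 = 1.7064 %
Ts = 80 + k * Cr2O3% = 80 + 8.8670 * 1.7064 = 95.1310 C


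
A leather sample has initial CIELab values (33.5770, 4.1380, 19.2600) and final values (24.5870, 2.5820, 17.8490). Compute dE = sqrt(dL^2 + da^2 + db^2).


dL = -8.9900, da = -1.5560, db = -1.4110
dE = sqrt((-8.9900)^2 + (-1.5560)^2 + (-1.4110)^2) = 9.2321


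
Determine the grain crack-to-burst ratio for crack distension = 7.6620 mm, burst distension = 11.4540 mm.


Formula: Ratio = crack / burst
Substituting: Ratio = 7.6620 / 11.4540
Result: 0.6689


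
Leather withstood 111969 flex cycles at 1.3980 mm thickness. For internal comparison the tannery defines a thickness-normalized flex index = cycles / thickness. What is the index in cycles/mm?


Formula: Index = cycles / thickness
Substituting: Index = 111969 / 1.3980
Result: 80092.2747 cycles/mm


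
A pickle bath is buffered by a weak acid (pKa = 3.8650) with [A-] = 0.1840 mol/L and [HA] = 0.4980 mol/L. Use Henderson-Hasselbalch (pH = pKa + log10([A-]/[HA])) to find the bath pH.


ratio = [A-] / [HA] = 0.1840 / 0.4980 = 0.3695
log10(ratio) = -0.4324
pH = pKa + log10(ratio) = 3.8650 - 0.4324 = 3.4326


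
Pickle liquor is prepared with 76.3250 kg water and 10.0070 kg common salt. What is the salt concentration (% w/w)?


Formula: Conc = salt / (water + salt) * 100
Substituting: Conc = 10.0070 / (76.3250 + 10.0070) * 100
Result: 11.5913 %


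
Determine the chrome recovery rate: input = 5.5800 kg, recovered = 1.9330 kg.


Formula: Recovery = recovered / input * 100
Substituting: Recovery = 1.9330 / 5.5800 * 100
Result: 34.6416 %


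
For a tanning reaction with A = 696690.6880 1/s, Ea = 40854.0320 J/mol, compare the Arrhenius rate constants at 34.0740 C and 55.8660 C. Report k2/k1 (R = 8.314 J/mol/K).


T1 = 34.0740 + 273.15 = 307.2240 K; T2 = 55.8660 + 273.15 = 329.0160 K
k1 = A * exp(-Ea/(R*T1)) = 696690.6880 * exp(-40854.0320/(8.314*307.2240)) = 0.0788372 1/s
k2 = A * exp(-Ea/(R*T2)) = 696690.6880 * exp(-40854.0320/(8.314*329.0160)) = 0.2274 1/s
k2/k1 = 0.2274 / 0.0788372 = 2.8846


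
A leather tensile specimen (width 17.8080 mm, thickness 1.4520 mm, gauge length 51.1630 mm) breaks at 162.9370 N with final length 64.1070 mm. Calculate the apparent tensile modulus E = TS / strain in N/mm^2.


TS = F / (w * t) = 162.9370 / (17.8080 * 1.4520) = 6.3014 N/mm^2
strain = (Lf - L0) / L0 = (64.1070 - 51.1630) / 51.1630 = 0.2530
E = TS / strain = 6.3014 / 0.2530 = 24.9072 N/mm^2


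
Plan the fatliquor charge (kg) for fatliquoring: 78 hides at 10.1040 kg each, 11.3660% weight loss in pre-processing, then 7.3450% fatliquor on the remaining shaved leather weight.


Total_raw = N * avg_wt = 78 * 10.1040 = 788.1120 kg
Substrate = Total_raw * (1 - loss/100) = 788.1120 * (1 - 11.3660/100) = 698.5352 kg
Fat = Substrate * pct / 100 = 698.5352 * 7.3450 / 100 = 51.3074 kg


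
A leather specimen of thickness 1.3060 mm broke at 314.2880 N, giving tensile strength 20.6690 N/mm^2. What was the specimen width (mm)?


Formula: w = F / (TS * t)
Substituting: w = 314.2880 / (20.6690 * 1.3060)
Result: 11.6430 mm


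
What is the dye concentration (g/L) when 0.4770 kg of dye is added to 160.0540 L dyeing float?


Formula: Conc = dye_mass(kg) / volume(L) * 1000
Substituting: Conc = 0.4770 / 160.0540 * 1000
Result: 2.9802 g/L


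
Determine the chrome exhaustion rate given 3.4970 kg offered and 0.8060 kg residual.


Formula: Uptake = (offered - residual) / offered * 100
Substituting: Uptake = (3.4970 - 0.8060) / 3.4970 * 100
Result: 76.9517 %


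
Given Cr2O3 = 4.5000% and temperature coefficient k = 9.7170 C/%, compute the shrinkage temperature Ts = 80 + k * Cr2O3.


Formula: Ts = 80 + k * Cr2O3
Substituting: Ts = 80 + 9.7170 * 4.5000
Result: 123.7265 C


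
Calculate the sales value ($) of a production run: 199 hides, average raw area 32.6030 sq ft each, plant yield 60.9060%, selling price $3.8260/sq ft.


Raw_total = N * avg_area = 199 * 32.6030 = 6487.9970 sq ft
Finished = Raw_total * yield / 100 = 6487.9970 * 60.9060 / 100 = 3951.5795 sq ft
Value = Finished * price = 3951.5795 * 3.8260 = 15118.7430 $


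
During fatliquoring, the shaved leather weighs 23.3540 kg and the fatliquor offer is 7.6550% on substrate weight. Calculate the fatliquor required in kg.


Formula: Fat = substrate * pct / 100
Substituting: Fat = 23.3540 * 7.6550 / 100
Result: 1.7877 kg


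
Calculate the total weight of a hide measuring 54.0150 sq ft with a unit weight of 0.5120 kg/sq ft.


Formula: Weight = area * weight_per_sqft
Substituting: Weight = 54.0150 * 0.5120
Result: 27.6557 kg


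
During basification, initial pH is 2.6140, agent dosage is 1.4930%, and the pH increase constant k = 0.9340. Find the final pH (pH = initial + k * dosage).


Formula: pH_final = pH_initial + k * base_pct
Substituting: pH_final = 2.6140 + 0.9340 * 1.4930
Result: 4.0085


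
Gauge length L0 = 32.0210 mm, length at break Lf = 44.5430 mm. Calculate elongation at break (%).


Formula: Elongation = (Lf - L0) / L0 * 100
Substituting: Elongation = (44.5430 - 32.0210) / 32.0210 * 100
Result: 39.1056 %


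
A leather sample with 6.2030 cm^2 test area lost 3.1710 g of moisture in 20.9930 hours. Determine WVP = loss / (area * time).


Formula: WVP = loss / (area * time)
Substituting: WVP = 3.1710 / (6.2030 * 20.9930)
Result: 0.0243512 g/(cm^2*hr)


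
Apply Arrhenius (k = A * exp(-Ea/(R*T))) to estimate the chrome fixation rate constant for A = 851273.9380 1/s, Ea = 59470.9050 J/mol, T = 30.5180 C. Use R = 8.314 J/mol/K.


T_K = T_C + 273.15 = 30.5180 + 273.15 = 303.6680 K
exponent = -Ea / (R * T_K) = -59470.9050 / (8.314 * 303.6680) = -23.5557
k = A * exp(exponent) = 851273.9380 * exp(-23.5557) = 5.0115e-05 1/s


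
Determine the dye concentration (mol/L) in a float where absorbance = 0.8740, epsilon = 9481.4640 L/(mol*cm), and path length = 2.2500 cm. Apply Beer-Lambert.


Formula: c = A / (epsilon * l)
Substituting: c = 0.8740 / (9481.4640 * 2.2500)
Result: 4.0969e-05 mol/L


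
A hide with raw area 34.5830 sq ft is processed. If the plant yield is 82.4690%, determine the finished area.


Formula: finished = raw * yield / 100
Substituting: finished = 34.5830 * 82.4690 / 100
Result: 28.5203 sq ft


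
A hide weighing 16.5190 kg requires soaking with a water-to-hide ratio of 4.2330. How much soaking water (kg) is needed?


Formula: Water = hide_weight * ratio
Substituting: Water = 16.5190 * 4.2330
Result: 69.9249 kg


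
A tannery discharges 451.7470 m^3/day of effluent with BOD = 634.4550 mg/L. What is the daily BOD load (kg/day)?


Formula: BOD_load = volume * conc / 1000
Substituting: BOD_load = 451.7470 * 634.4550 / 1000
Result: 286.6131 kg/day


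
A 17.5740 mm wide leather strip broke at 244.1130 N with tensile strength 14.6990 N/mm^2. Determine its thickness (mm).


Formula: t = F / (TS * w)
Substituting: t = 244.1130 / (14.6990 * 17.5740)
Result: 0.9450 mm


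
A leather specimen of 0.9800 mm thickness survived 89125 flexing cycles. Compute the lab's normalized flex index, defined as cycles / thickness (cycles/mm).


Formula: Index = cycles / thickness
Substituting: Index = 89125 / 0.9800
Result: 90943.8776 cycles/mm


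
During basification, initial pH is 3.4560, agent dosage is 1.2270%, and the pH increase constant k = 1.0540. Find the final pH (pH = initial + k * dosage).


Formula: pH_final = pH_initial + k * base_pct
Substituting: pH_final = 3.4560 + 1.0540 * 1.2270
Result: 4.7493


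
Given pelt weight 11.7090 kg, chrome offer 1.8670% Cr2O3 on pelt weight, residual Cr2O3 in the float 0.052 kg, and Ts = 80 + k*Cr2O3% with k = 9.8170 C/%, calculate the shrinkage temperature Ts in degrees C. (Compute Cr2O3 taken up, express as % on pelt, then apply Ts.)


Offered = pelt * offer_pct / 100 = 11.7090 * 1.8670 / 100 = 0.2186 kg
Uptake = offered - residual = 0.2186 - 0.052 = 0.1666 kg
Cr2O3% on pelt = uptake / pelt * 100 = 0.1666 / 11.7090 * 100 = 1.4229 %
Ts = 80 + k * Cr2O3% = 80 + 9.8170 * 1.4229 = 93.9686 C


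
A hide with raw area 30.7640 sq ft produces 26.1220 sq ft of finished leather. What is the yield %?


Formula: Yield = finished / raw * 100
Substituting: Yield = 26.1220 / 30.7640 * 100
Result: 84.9109 %


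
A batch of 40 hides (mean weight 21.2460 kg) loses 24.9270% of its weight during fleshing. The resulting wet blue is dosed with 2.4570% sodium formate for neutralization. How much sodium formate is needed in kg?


Total_raw = N * avg_wt = 40 * 21.2460 = 849.8400 kg
Substrate = Total_raw * (1 - loss/100) = 849.8400 * (1 - 24.9270/100) = 638.0004 kg
Neutralizer = Substrate * pct / 100 = 638.0004 * 2.4570 / 100 = 15.6757 kg


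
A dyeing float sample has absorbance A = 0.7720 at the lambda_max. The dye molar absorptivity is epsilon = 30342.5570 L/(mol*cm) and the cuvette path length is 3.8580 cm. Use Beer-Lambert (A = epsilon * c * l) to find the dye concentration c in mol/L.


Formula: c = A / (epsilon * l)
Substituting: c = 0.7720 / (30342.5570 * 3.8580)
Result: 6.5948e-06 mol/L


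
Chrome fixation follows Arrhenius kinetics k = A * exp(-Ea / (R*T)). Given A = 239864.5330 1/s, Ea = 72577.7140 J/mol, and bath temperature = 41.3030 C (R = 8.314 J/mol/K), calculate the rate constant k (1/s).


T_K = T_C + 273.15 = 41.3030 + 273.15 = 314.4530 K
exponent = -Ea / (R * T_K) = -72577.7140 / (8.314 * 314.4530) = -27.7612
k = A * exp(exponent) = 239864.5330 * exp(-27.7612) = 2.1060e-07 1/s


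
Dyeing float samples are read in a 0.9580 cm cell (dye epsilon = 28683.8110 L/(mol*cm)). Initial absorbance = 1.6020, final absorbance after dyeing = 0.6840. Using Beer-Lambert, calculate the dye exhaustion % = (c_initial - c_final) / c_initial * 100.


c_initial = A_i / (epsilon * l) = 1.6020 / (28683.8110 * 0.9580) = 5.8299e-05 mol/L
c_final = A_f / (epsilon * l) = 0.6840 / (28683.8110 * 0.9580) = 2.4892e-05 mol/L
Exhaustion = (c_initial - c_final) / c_initial * 100 = (5.8299e-05 - 2.4892e-05) / 5.8299e-05 * 100 = 57.3034 %


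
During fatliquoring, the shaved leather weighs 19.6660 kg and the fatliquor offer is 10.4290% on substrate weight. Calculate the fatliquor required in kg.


Formula: Fat = substrate * pct / 100
Substituting: Fat = 19.6660 * 10.4290 / 100
Result: 2.0510 kg


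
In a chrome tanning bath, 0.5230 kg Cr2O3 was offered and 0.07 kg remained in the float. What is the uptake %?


Formula: Uptake = (offered - residual) / offered * 100
Substituting: Uptake = (0.5230 - 0.07) / 0.5230 * 100
Result: 86.6157 %


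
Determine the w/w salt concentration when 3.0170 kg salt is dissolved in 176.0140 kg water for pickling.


Formula: Conc = salt / (water + salt) * 100
Substituting: Conc = 3.0170 / (176.0140 + 3.0170) * 100
Result: 1.6852 %


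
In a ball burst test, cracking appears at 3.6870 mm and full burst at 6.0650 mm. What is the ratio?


Formula: Ratio = crack / burst
Substituting: Ratio = 3.6870 / 6.0650
Result: 0.6079


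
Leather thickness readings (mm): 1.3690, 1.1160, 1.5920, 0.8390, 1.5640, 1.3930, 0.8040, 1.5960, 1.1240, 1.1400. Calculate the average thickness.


Formula: Average = sum / n
Substituting: Average = 12.5370 / 10
Result: 1.2537 mm


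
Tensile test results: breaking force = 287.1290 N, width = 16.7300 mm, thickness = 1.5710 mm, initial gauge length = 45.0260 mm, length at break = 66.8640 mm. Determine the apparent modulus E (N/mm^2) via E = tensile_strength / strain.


TS = F / (w * t) = 287.1290 / (16.7300 * 1.5710) = 10.9246 N/mm^2
strain = (Lf - L0) / L0 = (66.8640 - 45.0260) / 45.0260 = 0.4850
E = TS / strain = 10.9246 / 0.4850 = 22.5245 N/mm^2


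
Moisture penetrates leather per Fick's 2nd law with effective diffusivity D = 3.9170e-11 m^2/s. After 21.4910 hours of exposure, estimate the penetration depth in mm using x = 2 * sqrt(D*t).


t = 21.4910 hr * 3600 = 77367.6000 s
D * t = 3.9170e-11 * 77367.6000 = 3.0305e-06
x = 2 * sqrt(D*t) = 2 * sqrt(3.0305e-06) = 0.00348166 m = 3.4817 mm


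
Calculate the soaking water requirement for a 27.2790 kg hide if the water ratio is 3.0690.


Formula: Water = hide_weight * ratio
Substituting: Water = 27.2790 * 3.0690
Result: 83.7193 kg


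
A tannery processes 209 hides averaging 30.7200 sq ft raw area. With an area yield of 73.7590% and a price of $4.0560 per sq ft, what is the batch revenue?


Raw_total = N * avg_area = 209 * 30.7200 = 6420.4800 sq ft
Finished = Raw_total * yield / 100 = 6420.4800 * 73.7590 / 100 = 4735.6818 sq ft
Value = Finished * price = 4735.6818 * 4.0560 = 19207.9256 $


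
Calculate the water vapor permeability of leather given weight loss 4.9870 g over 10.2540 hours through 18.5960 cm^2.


Formula: WVP = loss / (area * time)
Substituting: WVP = 4.9870 / (18.5960 * 10.2540)
Result: 0.0261533 g/(cm^2*hr)


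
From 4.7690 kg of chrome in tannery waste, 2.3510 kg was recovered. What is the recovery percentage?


Formula: Recovery = recovered / input * 100
Substituting: Recovery = 2.3510 / 4.7690 * 100
Result: 49.2975 %


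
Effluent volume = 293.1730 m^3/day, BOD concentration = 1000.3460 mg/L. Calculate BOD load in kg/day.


Formula: BOD_load = volume * conc / 1000
Substituting: BOD_load = 293.1730 * 1000.3460 / 1000
Result: 293.2744 kg/day


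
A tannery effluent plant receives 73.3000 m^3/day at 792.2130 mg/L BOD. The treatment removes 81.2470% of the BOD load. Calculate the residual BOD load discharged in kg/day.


Load_in = volume * conc / 1000 = 73.3000 * 792.2130 / 1000 = 58.0692 kg/day
Removed = Load_in * eff / 100 = 58.0692 * 81.2470 / 100 = 47.1795 kg/day
Load_out = Load_in - Removed = 58.0692 - 47.1795 = 10.8897 kg/day


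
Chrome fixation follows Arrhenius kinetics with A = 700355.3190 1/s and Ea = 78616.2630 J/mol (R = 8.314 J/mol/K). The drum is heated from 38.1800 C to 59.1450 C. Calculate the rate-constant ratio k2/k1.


T1 = 38.1800 + 273.15 = 311.3300 K; T2 = 59.1450 + 273.15 = 332.2950 K
k1 = A * exp(-Ea/(R*T1)) = 700355.3190 * exp(-78616.2630/(8.314*311.3300)) = 4.5153e-08 1/s
k2 = A * exp(-Ea/(R*T2)) = 700355.3190 * exp(-78616.2630/(8.314*332.2950)) = 3.0683e-07 1/s
k2/k1 = 3.0683e-07 / 4.5153e-08 = 6.7954


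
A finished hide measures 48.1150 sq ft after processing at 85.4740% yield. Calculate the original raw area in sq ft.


Formula: raw = finished * 100 / yield
Substituting: raw = 48.1150 * 100 / 85.4740
Result: 56.2920 sq ft


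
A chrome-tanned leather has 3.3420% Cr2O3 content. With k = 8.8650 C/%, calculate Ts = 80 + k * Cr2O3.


Formula: Ts = 80 + k * Cr2O3
Substituting: Ts = 80 + 8.8650 * 3.3420
Result: 109.6268 C


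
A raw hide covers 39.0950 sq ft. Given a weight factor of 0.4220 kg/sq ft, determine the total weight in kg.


Formula: Weight = area * weight_per_sqft
Substituting: Weight = 39.0950 * 0.4220
Result: 16.4981 kg


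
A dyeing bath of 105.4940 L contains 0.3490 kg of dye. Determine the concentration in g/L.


Formula: Conc = dye_mass(kg) / volume(L) * 1000
Substituting: Conc = 0.3490 / 105.4940 * 1000
Result: 3.3082 g/L


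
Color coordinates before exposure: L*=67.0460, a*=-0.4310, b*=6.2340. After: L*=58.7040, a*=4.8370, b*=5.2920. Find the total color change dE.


dL = -8.3420, da = 5.2680, db = -0.9420
dE = sqrt((-8.3420)^2 + 5.2680^2 + (-0.9420)^2) = 9.9110


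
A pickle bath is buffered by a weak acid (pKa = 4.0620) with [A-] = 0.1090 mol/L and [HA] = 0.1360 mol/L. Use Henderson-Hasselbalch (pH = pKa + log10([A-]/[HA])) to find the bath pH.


ratio = [A-] / [HA] = 0.1090 / 0.1360 = 0.8015
log10(ratio) = -0.0961124
pH = pKa + log10(ratio) = 4.0620 - 0.0961124 = 3.9659


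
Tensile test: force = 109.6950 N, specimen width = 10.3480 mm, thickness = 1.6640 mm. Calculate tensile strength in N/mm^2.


Formula: TS = force / (width * thickness)
Substituting: TS = 109.6950 / (10.3480 * 1.6640)
Result: 6.3706 N/mm^2


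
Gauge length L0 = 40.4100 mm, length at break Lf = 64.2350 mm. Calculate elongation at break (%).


Formula: Elongation = (Lf - L0) / L0 * 100
Substituting: Elongation = (64.2350 - 40.4100) / 40.4100 * 100
Result: 58.9582 %


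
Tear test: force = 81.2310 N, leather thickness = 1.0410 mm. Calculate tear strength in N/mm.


Formula: Tear strength = force / thickness
Substituting: Tear strength = 81.2310 / 1.0410
Result: 78.0317 N/mm


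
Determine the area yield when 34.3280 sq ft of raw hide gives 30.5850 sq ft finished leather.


Formula: Yield = finished / raw * 100
Substituting: Yield = 30.5850 / 34.3280 * 100
Result: 89.0964 %


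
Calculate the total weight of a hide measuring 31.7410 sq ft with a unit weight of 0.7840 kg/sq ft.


Formula: Weight = area * weight_per_sqft
Substituting: Weight = 31.7410 * 0.7840
Result: 24.8849 kg


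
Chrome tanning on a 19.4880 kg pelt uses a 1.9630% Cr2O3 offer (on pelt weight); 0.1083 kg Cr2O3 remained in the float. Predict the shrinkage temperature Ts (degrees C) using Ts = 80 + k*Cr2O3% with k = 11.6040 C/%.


Offered = pelt * offer_pct / 100 = 19.4880 * 1.9630 / 100 = 0.3825 kg
Uptake = offered - residual = 0.3825 - 0.1083 = 0.2742 kg
Cr2O3% on pelt = uptake / pelt * 100 = 0.2742 / 19.4880 * 100 = 1.4073 %
Ts = 80 + k * Cr2O3% = 80 + 11.6040 * 1.4073 = 96.3300 C


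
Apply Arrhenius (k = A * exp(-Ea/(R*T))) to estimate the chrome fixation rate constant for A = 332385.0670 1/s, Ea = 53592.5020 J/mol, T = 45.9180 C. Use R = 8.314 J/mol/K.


T_K = T_C + 273.15 = 45.9180 + 273.15 = 319.0680 K
exponent = -Ea / (R * T_K) = -53592.5020 / (8.314 * 319.0680) = -20.2028
k = A * exp(exponent) = 332385.0670 * exp(-20.2028) = 5.5936e-04 1/s


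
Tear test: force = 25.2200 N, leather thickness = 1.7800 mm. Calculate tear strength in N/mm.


Formula: Tear strength = force / thickness
Substituting: Tear strength = 25.2200 / 1.7800
Result: 14.1685 N/mm


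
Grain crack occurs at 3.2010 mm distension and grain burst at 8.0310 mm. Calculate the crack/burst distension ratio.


Formula: Ratio = crack / burst
Substituting: Ratio = 3.2010 / 8.0310
Result: 0.3986


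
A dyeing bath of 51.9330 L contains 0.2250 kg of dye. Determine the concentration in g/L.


Formula: Conc = dye_mass(kg) / volume(L) * 1000
Substituting: Conc = 0.2250 / 51.9330 * 1000
Result: 4.3325 g/L


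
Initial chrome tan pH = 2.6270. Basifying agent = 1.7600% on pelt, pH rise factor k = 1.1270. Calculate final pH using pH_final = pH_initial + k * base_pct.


Formula: pH_final = pH_initial + k * base_pct
Substituting: pH_final = 2.6270 + 1.1270 * 1.7600
Result: 4.6105


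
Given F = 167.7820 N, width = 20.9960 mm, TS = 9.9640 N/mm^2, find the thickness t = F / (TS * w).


Formula: t = F / (TS * w)
Substituting: t = 167.7820 / (9.9640 * 20.9960)
Result: 0.8020 mm


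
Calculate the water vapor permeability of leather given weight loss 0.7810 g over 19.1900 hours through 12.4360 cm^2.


Formula: WVP = loss / (area * time)
Substituting: WVP = 0.7810 / (12.4360 * 19.1900)
Result: 0.00327262 g/(cm^2*hr)


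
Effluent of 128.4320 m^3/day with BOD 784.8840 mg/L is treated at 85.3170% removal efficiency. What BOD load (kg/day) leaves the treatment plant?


Load_in = volume * conc / 1000 = 128.4320 * 784.8840 / 1000 = 100.8042 kg/day
Removed = Load_in * eff / 100 = 100.8042 * 85.3170 / 100 = 86.0031 kg/day
Load_out = Load_in - Removed = 100.8042 - 86.0031 = 14.8011 kg/day


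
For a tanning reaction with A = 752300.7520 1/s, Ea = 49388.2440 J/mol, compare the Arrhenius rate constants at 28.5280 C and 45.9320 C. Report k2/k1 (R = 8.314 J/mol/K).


T1 = 28.5280 + 273.15 = 301.6780 K; T2 = 45.9320 + 273.15 = 319.0820 K
k1 = A * exp(-Ea/(R*T1)) = 752300.7520 * exp(-49388.2440/(8.314*301.6780)) = 0.00211182 1/s
k2 = A * exp(-Ea/(R*T2)) = 752300.7520 * exp(-49388.2440/(8.314*319.0820)) = 0.00618162 1/s
k2/k1 = 0.00618162 / 0.00211182 = 2.9272


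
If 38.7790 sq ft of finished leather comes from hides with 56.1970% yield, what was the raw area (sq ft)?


Formula: raw = finished * 100 / yield
Substituting: raw = 38.7790 * 100 / 56.1970
Result: 69.0055 sq ft


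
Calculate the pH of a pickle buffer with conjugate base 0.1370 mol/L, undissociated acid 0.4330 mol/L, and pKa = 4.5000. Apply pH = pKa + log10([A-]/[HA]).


ratio = [A-] / [HA] = 0.1370 / 0.4330 = 0.3164
log10(ratio) = -0.4998
pH = pKa + log10(ratio) = 4.5000 - 0.4998 = 4.0002


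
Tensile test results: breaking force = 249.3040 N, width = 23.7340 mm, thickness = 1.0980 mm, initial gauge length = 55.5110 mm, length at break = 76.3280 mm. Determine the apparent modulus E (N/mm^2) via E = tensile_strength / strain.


TS = F / (w * t) = 249.3040 / (23.7340 * 1.0980) = 9.5666 N/mm^2
strain = (Lf - L0) / L0 = (76.3280 - 55.5110) / 55.5110 = 0.3750
E = TS / strain = 9.5666 / 0.3750 = 25.5104 N/mm^2


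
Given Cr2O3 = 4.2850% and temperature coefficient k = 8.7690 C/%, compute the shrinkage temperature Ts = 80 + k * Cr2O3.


Formula: Ts = 80 + k * Cr2O3
Substituting: Ts = 80 + 8.7690 * 4.2850
Result: 117.5752 C


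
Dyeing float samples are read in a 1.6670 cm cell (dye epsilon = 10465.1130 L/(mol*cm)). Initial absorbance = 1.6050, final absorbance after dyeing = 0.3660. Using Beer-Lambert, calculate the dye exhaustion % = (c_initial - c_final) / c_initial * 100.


c_initial = A_i / (epsilon * l) = 1.6050 / (10465.1130 * 1.6670) = 9.2002e-05 mol/L
c_final = A_f / (epsilon * l) = 0.3660 / (10465.1130 * 1.6670) = 2.0980e-05 mol/L
Exhaustion = (c_initial - c_final) / c_initial * 100 = (9.2002e-05 - 2.0980e-05) / 9.2002e-05 * 100 = 77.1963 %


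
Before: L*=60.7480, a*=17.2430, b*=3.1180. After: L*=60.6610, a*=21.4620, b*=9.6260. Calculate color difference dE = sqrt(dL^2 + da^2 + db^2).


dL = -0.087, da = 4.2190, db = 6.5080
dE = sqrt((-0.087)^2 + 4.2190^2 + 6.5080^2) = 7.7564


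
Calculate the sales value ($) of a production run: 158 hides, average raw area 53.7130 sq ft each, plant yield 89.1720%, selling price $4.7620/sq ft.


Raw_total = N * avg_area = 158 * 53.7130 = 8486.6540 sq ft
Finished = Raw_total * yield / 100 = 8486.6540 * 89.1720 / 100 = 7567.7191 sq ft
Value = Finished * price = 7567.7191 * 4.7620 = 36037.4784 $


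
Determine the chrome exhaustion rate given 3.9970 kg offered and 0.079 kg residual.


Formula: Uptake = (offered - residual) / offered * 100
Substituting: Uptake = (3.9970 - 0.079) / 3.9970 * 100
Result: 98.0235 %


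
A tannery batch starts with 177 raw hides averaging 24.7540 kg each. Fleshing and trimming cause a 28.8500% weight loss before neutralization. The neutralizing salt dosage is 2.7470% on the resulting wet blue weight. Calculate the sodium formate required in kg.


Total_raw = N * avg_wt = 177 * 24.7540 = 4381.4580 kg
Substrate = Total_raw * (1 - loss/100) = 4381.4580 * (1 - 28.8500/100) = 3117.4074 kg
Neutralizer = Substrate * pct / 100 = 3117.4074 * 2.7470 / 100 = 85.6352 kg


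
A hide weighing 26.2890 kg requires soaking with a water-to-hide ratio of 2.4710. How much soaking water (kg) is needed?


Formula: Water = hide_weight * ratio
Substituting: Water = 26.2890 * 2.4710
Result: 64.9601 kg


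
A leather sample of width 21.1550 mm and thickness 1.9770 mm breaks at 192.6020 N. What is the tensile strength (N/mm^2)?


Formula: TS = force / (width * thickness)
Substituting: TS = 192.6020 / (21.1550 * 1.9770)
Result: 4.6051 N/mm^2


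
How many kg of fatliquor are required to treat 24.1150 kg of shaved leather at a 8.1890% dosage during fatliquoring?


Formula: Fat = substrate * pct / 100
Substituting: Fat = 24.1150 * 8.1890 / 100
Result: 1.9748 kg


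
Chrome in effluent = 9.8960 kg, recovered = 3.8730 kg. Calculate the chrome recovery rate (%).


Formula: Recovery = recovered / input * 100
Substituting: Recovery = 3.8730 / 9.8960 * 100
Result: 39.1370 %


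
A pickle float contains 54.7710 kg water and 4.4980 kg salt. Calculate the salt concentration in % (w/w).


Formula: Conc = salt / (water + salt) * 100
Substituting: Conc = 4.4980 / (54.7710 + 4.4980) * 100
Result: 7.5891 %


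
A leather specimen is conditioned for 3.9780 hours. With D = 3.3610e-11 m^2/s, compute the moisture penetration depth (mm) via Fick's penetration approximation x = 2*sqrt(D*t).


t = 3.9780 hr * 3600 = 14320.8000 s
D * t = 3.3610e-11 * 14320.8000 = 4.8132e-07
x = 2 * sqrt(D*t) = 2 * sqrt(4.8132e-07) = 0.00138755 m = 1.3875 mm


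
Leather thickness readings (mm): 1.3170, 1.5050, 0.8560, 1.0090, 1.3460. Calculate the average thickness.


Formula: Average = sum / n
Substituting: Average = 6.0330 / 5
Result: 1.2066 mm


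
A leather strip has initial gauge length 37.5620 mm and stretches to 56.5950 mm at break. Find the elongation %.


Formula: Elongation = (Lf - L0) / L0 * 100
Substituting: Elongation = (56.5950 - 37.5620) / 37.5620 * 100
Result: 50.6709 %


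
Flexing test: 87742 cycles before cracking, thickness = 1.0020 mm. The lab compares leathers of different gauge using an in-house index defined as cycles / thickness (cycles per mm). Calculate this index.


Formula: Index = cycles / thickness
Substituting: Index = 87742 / 1.0020
Result: 87566.8663 cycles/mm


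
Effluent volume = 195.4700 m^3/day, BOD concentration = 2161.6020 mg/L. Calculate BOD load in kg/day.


Formula: BOD_load = volume * conc / 1000
Substituting: BOD_load = 195.4700 * 2161.6020 / 1000
Result: 422.5283 kg/day


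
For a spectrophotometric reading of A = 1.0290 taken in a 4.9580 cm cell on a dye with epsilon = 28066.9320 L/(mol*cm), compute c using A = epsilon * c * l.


Formula: c = A / (epsilon * l)
Substituting: c = 1.0290 / (28066.9320 * 4.9580)
Result: 7.3946e-06 mol/L


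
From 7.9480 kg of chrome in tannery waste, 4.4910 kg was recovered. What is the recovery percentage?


Formula: Recovery = recovered / input * 100
Substituting: Recovery = 4.4910 / 7.9480 * 100
Result: 56.5048 %


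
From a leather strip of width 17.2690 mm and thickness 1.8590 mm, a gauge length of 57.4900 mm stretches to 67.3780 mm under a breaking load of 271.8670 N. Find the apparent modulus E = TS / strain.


TS = F / (w * t) = 271.8670 / (17.2690 * 1.8590) = 8.4686 N/mm^2
strain = (Lf - L0) / L0 = (67.3780 - 57.4900) / 57.4900 = 0.1720
E = TS / strain = 8.4686 / 0.1720 = 49.2372 N/mm^2


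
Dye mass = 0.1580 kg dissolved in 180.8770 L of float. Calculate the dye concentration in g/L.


Formula: Conc = dye_mass(kg) / volume(L) * 1000
Substituting: Conc = 0.1580 / 180.8770 * 1000
Result: 0.8735 g/L


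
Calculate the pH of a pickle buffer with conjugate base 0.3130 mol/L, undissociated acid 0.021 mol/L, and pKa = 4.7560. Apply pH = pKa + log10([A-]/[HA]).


ratio = [A-] / [HA] = 0.3130 / 0.021 = 14.9048
log10(ratio) = 1.1733
pH = pKa + log10(ratio) = 4.7560 + 1.1733 = 5.9293


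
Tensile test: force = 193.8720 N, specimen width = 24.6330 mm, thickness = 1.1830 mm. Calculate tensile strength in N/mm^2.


Formula: TS = force / (width * thickness)
Substituting: TS = 193.8720 / (24.6330 * 1.1830)
Result: 6.6529 N/mm^2


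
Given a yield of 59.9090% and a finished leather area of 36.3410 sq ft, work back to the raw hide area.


Formula: raw = finished * 100 / yield
Substituting: raw = 36.3410 * 100 / 59.9090
Result: 60.6603 sq ft


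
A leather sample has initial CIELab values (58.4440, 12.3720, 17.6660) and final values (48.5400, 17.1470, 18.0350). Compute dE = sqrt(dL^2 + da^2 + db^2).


dL = -9.9040, da = 4.7750, db = 0.3690
dE = sqrt((-9.9040)^2 + 4.7750^2 + 0.3690^2) = 11.0012


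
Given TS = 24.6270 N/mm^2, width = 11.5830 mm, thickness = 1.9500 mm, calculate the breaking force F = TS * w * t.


Formula: F = TS * w * t
Substituting: F = 24.6270 * 11.5830 * 1.9500
Result: 556.2464 N


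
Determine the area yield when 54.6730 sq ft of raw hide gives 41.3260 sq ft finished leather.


Formula: Yield = finished / raw * 100
Substituting: Yield = 41.3260 / 54.6730 * 100
Result: 75.5876 %
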